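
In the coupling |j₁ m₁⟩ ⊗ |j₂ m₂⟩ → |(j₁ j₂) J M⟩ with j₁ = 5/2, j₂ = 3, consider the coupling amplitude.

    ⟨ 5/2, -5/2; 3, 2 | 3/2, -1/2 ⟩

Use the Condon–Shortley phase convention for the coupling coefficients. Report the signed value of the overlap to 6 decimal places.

+0.487950

√[4·4!1!2!/8! · 0!5!5!1!1!2!] = √(960/7)
  +(−1)^4/∏(4,0,1,1,0,1)! = 1/24  (running 1/24)
⟨..|..⟩ = √(960/7)·(1/24) = +0.487950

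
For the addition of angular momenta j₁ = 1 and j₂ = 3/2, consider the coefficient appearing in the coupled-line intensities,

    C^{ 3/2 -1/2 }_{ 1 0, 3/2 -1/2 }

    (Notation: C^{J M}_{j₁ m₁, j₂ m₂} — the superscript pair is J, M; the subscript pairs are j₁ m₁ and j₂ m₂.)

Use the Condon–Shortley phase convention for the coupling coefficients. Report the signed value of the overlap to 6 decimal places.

+0.258199  (= +√(1/15))

triangle: 1!*1!*2!/5! = 2/120
(j±m)!: 1!*1!*1!*2!*1!*2! = 4
prefactor² = (2J+1)*Δ*N² = 4/15
  k=0: +1/(0!*1!*1!*1!*0!*1!) = 1
  k=1: −1/(1!*0!*0!*0!*1!*2!) = -1/2
Σ = 1/2  ⇒  CG² = 4/15*(1/2)² = 1/15
CG = +√(1/15) = +0.258199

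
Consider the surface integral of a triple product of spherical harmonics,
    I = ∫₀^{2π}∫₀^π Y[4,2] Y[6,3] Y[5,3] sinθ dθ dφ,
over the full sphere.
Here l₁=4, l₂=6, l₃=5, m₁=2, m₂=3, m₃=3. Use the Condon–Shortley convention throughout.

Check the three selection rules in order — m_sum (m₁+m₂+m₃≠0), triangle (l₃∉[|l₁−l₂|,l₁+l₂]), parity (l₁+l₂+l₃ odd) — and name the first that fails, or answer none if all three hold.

Σmᵢ = 8  ✗
l₃∈[|l₁−l₂|,l₁+l₂]=[2,10], have l₃=5
Σlᵢ = 15 ⇒ odd

m_sum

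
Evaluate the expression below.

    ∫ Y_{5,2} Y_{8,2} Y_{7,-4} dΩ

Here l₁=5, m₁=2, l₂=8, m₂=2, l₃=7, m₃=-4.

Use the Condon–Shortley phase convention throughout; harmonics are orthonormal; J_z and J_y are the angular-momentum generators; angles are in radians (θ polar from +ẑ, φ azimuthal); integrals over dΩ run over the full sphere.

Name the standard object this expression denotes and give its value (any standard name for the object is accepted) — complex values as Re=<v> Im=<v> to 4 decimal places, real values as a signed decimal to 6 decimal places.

This is a Gaunt coefficient — the integral of a triple product of spherical harmonics over the sphere.
Checks pass: Σm=0; 20 even; l₃=7∈[3,13].
(2·5+1)(2·8+1)(2·7+1) = 2805
Δ: 6! 4! 10! / 21! → 1/814773960
sum: t=1:−1/87091200 t=2:+1/4976640 t=3:−1/2073600 t=4:+1/4976640 t=5:−1/87091200 = -1/9676800
3j²(5 8 7; 0 0 0) = Δ·Π!·Σ² = 360/46189  (sign +1)
sum: t=0:+1/15676416000 t=1:−1/174182400 t=2:+1/23224320 t=3:−1/26127360 = -1/1119744000
3j²(5 8 7; 2 2 -4) = Δ·Π!·Σ² = 7/377910  (sign +1)
combine: 4πI² = 2805·360/46189·7/377910 = 420/1037153
take √, sign +1: I = 0.00567673

Gaunt coefficient, +0.005677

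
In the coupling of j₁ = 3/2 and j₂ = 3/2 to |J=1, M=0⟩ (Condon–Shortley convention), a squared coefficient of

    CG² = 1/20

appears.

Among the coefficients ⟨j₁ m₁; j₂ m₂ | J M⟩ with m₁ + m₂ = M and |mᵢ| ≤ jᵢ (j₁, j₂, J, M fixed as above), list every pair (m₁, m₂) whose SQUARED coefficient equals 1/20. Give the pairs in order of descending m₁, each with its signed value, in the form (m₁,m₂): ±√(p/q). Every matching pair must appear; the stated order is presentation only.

(1/2,-1/2): −√(1/20); (-1/2,1/2): −√(1/20)

Admissible pairs with m₁+m₂ = M = 0: (-3/2,3/2), (-1/2,1/2), (1/2,-1/2), (3/2,-3/2)
  (m₁,m₂)=(3/2,-3/2): CG² = 9/20, CG = +√(9/20)
  (m₁,m₂)=(1/2,-1/2): CG² = 1/20, CG = −√(1/20)   ← matches the target
  (m₁,m₂)=(-1/2,1/2): CG² = 1/20, CG = −√(1/20)   ← matches the target
  (m₁,m₂)=(-3/2,3/2): CG² = 9/20, CG = +√(9/20)
Pairs with CG² = 1/20: (1/2,-1/2): −√(1/20); (-1/2,1/2): −√(1/20)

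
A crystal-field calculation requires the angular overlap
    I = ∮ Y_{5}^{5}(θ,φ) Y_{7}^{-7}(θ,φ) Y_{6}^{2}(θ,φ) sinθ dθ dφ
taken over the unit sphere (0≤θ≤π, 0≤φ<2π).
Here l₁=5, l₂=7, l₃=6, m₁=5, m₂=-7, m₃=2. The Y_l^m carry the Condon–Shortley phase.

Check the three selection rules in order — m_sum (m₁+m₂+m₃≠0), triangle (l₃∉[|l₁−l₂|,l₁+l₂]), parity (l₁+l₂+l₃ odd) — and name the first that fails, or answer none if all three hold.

none

Σmᵢ = 0  ✓
l₃∈[|l₁−l₂|,l₁+l₂]=[2,12], have l₃=6  ✓
Σlᵢ = 18 ⇒ even  ✓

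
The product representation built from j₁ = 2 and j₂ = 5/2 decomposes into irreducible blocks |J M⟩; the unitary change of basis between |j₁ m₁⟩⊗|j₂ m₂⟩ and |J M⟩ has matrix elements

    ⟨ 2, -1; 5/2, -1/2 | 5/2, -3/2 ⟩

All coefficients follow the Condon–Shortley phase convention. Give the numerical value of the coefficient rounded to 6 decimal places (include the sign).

√[6·2!2!3!/8! · 1!3!2!3!1!4!] = √(216/35)
  +(−1)^1/∏(1,1,2,1,0,2)! = -1/4  (running -1/4)
  +(−1)^2/∏(2,0,1,0,1,3)! = 1/12  (running -1/6)
⟨..|..⟩ = √(216/35)·(-1/6) = -0.414039

−√(6/35) = -0.414039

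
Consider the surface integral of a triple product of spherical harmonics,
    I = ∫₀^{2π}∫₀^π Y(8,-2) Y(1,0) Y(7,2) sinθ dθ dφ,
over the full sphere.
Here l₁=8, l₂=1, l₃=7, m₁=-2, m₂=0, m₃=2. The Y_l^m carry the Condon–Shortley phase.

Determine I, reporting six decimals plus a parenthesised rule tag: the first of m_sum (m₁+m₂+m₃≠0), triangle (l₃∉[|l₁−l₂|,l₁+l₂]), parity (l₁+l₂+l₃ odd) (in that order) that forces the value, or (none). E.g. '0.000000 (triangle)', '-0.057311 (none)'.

Checks pass: Σm=0; 16 even; l₃=7∈[7,9].
(2·8+1)(2·1+1)(2·7+1) = 765
Δ: 2! 14! 0! / 17! → 1/2040
sum: t=1:−1/25401600 = -1/25401600
3j²(8 1 7; 0 0 0) = Δ·Π!·Σ² = 8/255  (sign +1)
sum: t=1:−1/43545600 = -1/43545600
3j²(8 1 7; -2 0 2) = Δ·Π!·Σ² = 1/34  (sign +1)
combine: 4πI² = 765·8/255·1/34 = 12/17
take √, sign +1: I = 0.23700703
No selection rule forces the value: the integral is nonzero (none).

0.237007 (none)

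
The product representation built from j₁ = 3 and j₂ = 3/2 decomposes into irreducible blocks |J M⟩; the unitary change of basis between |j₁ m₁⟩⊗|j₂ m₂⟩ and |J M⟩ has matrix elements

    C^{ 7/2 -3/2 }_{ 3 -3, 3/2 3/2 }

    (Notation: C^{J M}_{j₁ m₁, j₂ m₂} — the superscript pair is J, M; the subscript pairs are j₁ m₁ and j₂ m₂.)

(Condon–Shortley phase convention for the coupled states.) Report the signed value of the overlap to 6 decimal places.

j₁+j₂−J=1  J+j₁−j₂=5  J−j₁+j₂=2  j₁+j₂+J+1=9
(j₁±m₁, j₂±m₂, J±M) = (0,6,3,0,2,5)
P² = 38400/7
sum k=1..1:
  [1] −1/240 = -1/240
S = -1/240
C² = P²·S² = 2/21 ; C = -0.308607

−√(2/21) = -0.308607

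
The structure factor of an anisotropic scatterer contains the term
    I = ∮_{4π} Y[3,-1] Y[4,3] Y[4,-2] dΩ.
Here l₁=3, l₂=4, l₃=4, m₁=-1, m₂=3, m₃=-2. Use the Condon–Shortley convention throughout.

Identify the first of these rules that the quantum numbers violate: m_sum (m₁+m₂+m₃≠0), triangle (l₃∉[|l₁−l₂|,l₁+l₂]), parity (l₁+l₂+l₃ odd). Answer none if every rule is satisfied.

Σmᵢ = 0  ✓
l₃∈[|l₁−l₂|,l₁+l₂]=[1,7], have l₃=4  ✓
Σlᵢ = 11 ⇒ odd  ✗

parity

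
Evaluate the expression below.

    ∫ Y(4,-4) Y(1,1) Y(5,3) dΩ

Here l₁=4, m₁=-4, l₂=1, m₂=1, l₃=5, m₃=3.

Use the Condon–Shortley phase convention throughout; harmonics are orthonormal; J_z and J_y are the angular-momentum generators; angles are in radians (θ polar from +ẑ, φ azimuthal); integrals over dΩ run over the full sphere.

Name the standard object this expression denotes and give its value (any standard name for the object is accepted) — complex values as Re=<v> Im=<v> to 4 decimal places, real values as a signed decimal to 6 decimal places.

This is a Gaunt coefficient — the integral of a triple product of spherical harmonics over the sphere.
Checks pass: Σm=0; 10 even; l₃=5∈[3,5].
(2·4+1)(2·1+1)(2·5+1) = 297
Δ: 0! 8! 2! / 11! → 1/495
sum: t=0:+1/576 = 1/576
3j²(4 1 5; 0 0 0) = Δ·Π!·Σ² = 5/99  (sign -1)
sum: t=0:+1/80640 = 1/80640
3j²(4 1 5; -4 1 3) = Δ·Π!·Σ² = 1/495  (sign +1)
combine: 4πI² = 297·5/99·1/495 = 1/33
take √, sign -1: I = -0.04910640

Gaunt coefficient, -0.049106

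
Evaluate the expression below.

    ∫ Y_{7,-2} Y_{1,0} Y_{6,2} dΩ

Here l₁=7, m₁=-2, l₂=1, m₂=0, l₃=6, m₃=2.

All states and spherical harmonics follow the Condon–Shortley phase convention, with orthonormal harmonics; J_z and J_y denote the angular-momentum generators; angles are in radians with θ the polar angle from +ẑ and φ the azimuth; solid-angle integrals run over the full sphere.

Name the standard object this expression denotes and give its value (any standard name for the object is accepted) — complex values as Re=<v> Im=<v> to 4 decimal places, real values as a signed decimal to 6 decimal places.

Gaunt coefficient, +0.234717

This is a Gaunt coefficient — the integral of a triple product of spherical harmonics over the sphere.
Rules hold: Σm=0, L=14 even, 6≤6≤8.
N = 15·3·13 = 585
Δ = 2!·12!·0!/15! = 1/1365
Racah Σ t=1..1: t=1:−1/518400 = -1/518400
⇒ 3j(7 1 6; 0 0 0)² = 7/195, sgn -1
Racah Σ t=1..1: t=1:−1/967680 = -1/967680
⇒ 3j(7 1 6; -2 0 2)² = 3/91, sgn -1
4πI² = N·(3j₀)²·(3jₘ)² = 9/13
I = +1·√(0.692308/4π) = 0.23471705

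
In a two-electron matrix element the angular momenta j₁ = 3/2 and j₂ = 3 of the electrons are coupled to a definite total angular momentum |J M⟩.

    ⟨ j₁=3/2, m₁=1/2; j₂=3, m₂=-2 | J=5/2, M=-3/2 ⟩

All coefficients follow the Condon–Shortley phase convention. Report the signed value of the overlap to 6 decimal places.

√[6·2!1!4!/8! · 2!1!1!5!1!4!] = √(288/7)
  +(−1)^0/∏(0,2,1,1,0,3)! = 1/12  (running 1/12)
  +(−1)^1/∏(1,1,0,0,1,4)! = -1/24  (running 1/24)
⟨..|..⟩ = √(288/7)·(1/24) = +0.267261

+√(1/14) = +0.267261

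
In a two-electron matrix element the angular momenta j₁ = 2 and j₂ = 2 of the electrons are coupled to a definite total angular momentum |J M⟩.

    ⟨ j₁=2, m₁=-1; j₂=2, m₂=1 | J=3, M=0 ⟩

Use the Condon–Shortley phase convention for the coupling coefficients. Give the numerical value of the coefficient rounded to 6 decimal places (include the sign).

−√(2/5) ≈ -0.632456

triangle: 1!×3!×3!/8! = 36/40320
(j±m)!: 1!×3!×3!×1!×3!×3! = 1296
prefactor² = (2J+1)×Δ×N² = 81/10
  k=0: +1/(0!×1!×3!×3!×0!×0!) = 1/36
  k=1: −1/(1!×0!×2!×2!×1!×1!) = -1/4
Σ = -2/9  ⇒  CG² = 81/10×(-2/9)² = 2/5
CG = −√(2/5) = -0.632456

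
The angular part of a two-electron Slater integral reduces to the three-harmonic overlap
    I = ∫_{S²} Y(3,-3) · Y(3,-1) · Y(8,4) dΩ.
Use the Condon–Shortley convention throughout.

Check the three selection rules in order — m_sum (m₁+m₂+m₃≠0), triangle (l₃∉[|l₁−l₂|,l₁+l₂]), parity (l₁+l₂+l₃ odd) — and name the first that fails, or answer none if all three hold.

azimuthal sum: -3 − 1 + 4 = 0  ✓
l₃ must lie in [0,6]; have l₃=8  ✗
L = 3 + 3 + 8 = 14 (even)

triangle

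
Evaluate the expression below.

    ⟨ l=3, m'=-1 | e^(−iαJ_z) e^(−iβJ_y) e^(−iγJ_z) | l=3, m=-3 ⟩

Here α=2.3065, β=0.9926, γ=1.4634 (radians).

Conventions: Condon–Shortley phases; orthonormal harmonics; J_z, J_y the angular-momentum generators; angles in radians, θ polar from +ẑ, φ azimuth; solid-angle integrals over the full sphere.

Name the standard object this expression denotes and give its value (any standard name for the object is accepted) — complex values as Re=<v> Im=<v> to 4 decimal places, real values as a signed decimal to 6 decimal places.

Wigner D-matrix element, Re=0.4808 Im=0.2110

This is a Wigner D-matrix element — the rotation-matrix element ⟨l m'| R(α,β,γ) |l m⟩ in the angular-momentum basis.
First d^3_{-1,-3}(β=0.9926), then the phase factors e^{-i(-1)α} and e^{-i(-3)γ}:
Half-angle: c=0.879350, s=0.476175. N=√(2·24·1·720)=185.903201
Admissible k: 0..0 (factorial args all ≥0)
  k=0: (−1)^2·185.9032/(48)·0.8794^4·0.4762^2 = +0.525082
d^3_{-1,-3}(0.9926) = +0.525082
Attach z-rotation phases: D = e^{-i(-1)(2.3065)}·(+0.525082)·e^{-i(-3)(1.4634)} = +0.480825+0.210994i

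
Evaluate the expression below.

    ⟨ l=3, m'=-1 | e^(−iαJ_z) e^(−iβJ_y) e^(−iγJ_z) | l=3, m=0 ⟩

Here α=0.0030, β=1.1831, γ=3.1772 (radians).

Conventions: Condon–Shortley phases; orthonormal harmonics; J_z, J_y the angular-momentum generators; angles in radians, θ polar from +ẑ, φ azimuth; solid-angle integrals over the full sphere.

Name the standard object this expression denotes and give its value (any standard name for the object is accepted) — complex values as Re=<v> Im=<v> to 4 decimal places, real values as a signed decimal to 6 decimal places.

This is a Wigner D-matrix element — the rotation-matrix element ⟨l m'| R(α,β,γ) |l m⟩ in the angular-momentum basis.
First d^3_{-1,0}(β=1.1831), then the phase factors e^{-i(-1)α} and e^{-i(0)γ}:
c=cos(1.183100/2)=0.830077, s=sin(1.183100/2)=0.557648; N=√[2·24·6·6]=41.569219
k: max(0,(0)−(-1))=1 … min(3+(0),3−(-1))=3
  k=1: (−1)^0·41.5692/(12)·0.8301^5·0.5576^1 = +0.761279
  k=2: (−1)^1·41.5692/(4)·0.8301^3·0.5576^3 = -1.030739
  k=3: (−1)^2·41.5692/(12)·0.8301^1·0.5576^5 = +0.155064
d^3_{-1,0}(1.1831) = +0.761279 -1.030739 +0.155064 = -0.114396
Phases: e^{-i·(-1)·0.0030}=+0.999996+0.003000i, e^{-i·(0)·3.1772}=+1.000000+0.000000i ⇒ D=-0.114396-0.000343i

Wigner D-matrix element, Re=-0.1144 Im=-0.0003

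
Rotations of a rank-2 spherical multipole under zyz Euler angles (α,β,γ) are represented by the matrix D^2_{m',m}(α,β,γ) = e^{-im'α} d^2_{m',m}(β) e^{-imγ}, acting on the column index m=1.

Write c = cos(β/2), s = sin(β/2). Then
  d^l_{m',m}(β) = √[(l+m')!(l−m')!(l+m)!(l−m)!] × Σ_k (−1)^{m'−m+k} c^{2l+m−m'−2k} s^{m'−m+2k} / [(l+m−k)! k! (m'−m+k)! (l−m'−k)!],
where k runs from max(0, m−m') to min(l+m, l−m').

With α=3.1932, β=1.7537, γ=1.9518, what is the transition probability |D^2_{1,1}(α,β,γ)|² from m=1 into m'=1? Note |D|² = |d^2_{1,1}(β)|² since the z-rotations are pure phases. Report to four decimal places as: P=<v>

First d^2_{1,1}(β=1.7537), then the phase factors e^{-i(1)α} and e^{-i(1)γ}:
With c≡cos(β/2)=0.639576 and s≡sin(β/2)=0.768728, N=[6·1·6·1]^{1/2}=6.000000
k: max(0,(1)−(1))=0 … min(2+(1),2−(1))=1
  k=0: (−1)^0·6.0000/(6)·0.6396^4·0.7687^0 = +0.167328
  k=1: (−1)^1·6.0000/(2)·0.6396^2·0.7687^2 = -0.725188
d^2_{1,1}(1.7537) = +0.167328 -0.725188 = -0.557860
|D^2_{1,1}|² = |d^2_{1,1}(β)|² = (-0.557860)² = 0.311208 (the z-rotation phases have unit modulus)

P=0.3112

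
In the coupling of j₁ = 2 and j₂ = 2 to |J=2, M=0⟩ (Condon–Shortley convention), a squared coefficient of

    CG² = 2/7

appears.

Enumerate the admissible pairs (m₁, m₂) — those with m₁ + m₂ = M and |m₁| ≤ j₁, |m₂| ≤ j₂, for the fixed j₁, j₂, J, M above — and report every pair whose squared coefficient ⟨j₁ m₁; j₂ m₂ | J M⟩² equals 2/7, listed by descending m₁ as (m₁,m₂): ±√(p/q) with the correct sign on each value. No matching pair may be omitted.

(2,-2): +√(2/7); (0,0): −√(2/7); (-2,2): +√(2/7)

Admissible pairs with m₁+m₂ = M = 0: (-2,2), (-1,1), (0,0), (1,-1), (2,-2)
  (m₁,m₂)=(2,-2): CG² = 2/7, CG = +√(2/7)   ← matches the target
  (m₁,m₂)=(1,-1): CG² = 1/14, CG = +√(1/14)
  (m₁,m₂)=(0,0): CG² = 2/7, CG = −√(2/7)   ← matches the target
  (m₁,m₂)=(-1,1): CG² = 1/14, CG = +√(1/14)
  (m₁,m₂)=(-2,2): CG² = 2/7, CG = +√(2/7)   ← matches the target
Pairs with CG² = 2/7: (2,-2): +√(2/7); (0,0): −√(2/7); (-2,2): +√(2/7)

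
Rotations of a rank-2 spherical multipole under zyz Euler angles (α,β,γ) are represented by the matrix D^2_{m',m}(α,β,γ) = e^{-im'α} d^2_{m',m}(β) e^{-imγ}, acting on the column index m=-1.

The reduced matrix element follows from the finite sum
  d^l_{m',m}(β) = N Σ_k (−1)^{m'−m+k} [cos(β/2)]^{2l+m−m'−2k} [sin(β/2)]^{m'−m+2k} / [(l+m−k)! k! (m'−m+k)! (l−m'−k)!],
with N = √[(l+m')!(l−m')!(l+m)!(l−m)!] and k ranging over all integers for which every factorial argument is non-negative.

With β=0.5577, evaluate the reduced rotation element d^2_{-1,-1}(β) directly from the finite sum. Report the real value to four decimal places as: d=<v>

d^2_{-1,-1}(β=0.5577) via the finite sum:
Half-angle: c=0.961373, s=0.275250. N=√(1·6·1·6)=6.000000
The bounds max(0,m−m')=0 and min(l+m,l−m')=1 give 2 terms
  k=0: (−1)^0·6.0000/(6)·0.9614^4·0.2753^0 = +0.854215
  k=1: (−1)^1·6.0000/(2)·0.9614^2·0.2753^2 = -0.210068
d^2_{-1,-1}(0.5577) = +0.854215 -0.210068 = +0.644146

d=0.6441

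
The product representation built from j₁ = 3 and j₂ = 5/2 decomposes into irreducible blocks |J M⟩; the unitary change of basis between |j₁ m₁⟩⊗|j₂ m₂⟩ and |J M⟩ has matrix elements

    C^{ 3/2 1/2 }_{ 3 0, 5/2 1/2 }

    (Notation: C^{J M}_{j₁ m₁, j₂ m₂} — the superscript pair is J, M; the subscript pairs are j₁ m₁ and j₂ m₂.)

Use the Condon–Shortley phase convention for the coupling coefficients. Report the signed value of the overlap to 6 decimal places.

√[4·4!2!1!/8! · 3!3!3!2!2!1!] = √(144/35)
  +(−1)^2/∏(2,2,1,1,1,0)! = 1/4  (running 1/4)
  +(−1)^3/∏(3,1,0,0,2,1)! = -1/12  (running 1/6)
⟨..|..⟩ = √(144/35)·(1/6) = +0.338062

+√(4/35) = +0.338062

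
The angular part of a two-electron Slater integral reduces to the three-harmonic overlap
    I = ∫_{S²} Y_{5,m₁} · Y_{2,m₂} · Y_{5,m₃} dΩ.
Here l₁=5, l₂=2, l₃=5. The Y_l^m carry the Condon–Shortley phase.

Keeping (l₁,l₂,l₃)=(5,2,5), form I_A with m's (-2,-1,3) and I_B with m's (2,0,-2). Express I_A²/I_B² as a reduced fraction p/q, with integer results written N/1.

25/9

Shared (l₁,l₂,l₃)=(5,2,5): N and (l;000)² cancel in I_A²/I_B².
A: Δ = 2!·8!·2!/13! = 1/38610; Racah Σ t=0..1: t=0:+1/10080 t=1:−1/2880 = -1/4032; ⇒ 3j(5 2 5; -2 -1 3)² = 10/429, sgn -1
B: Δ = 2!·8!·2!/13! = 1/38610; Racah Σ t=0..2: t=0:+1/2880 t=1:−1/1440 t=2:+1/20160 = -1/3360; ⇒ 3j(5 2 5; 2 0 -2)² = 6/715, sgn +1
I_A²/I_B² = (10/429)/(6/715) = 25/9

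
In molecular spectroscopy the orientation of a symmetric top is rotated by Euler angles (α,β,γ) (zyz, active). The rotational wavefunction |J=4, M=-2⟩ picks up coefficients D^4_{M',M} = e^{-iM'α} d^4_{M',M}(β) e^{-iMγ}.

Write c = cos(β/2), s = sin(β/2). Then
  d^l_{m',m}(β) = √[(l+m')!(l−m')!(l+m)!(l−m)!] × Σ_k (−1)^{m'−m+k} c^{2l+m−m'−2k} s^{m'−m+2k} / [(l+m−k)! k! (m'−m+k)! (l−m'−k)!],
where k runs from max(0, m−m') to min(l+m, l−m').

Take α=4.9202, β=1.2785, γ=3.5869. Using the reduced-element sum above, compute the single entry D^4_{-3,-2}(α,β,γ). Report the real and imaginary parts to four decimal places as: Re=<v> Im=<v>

Split into d^4_{-3,-2}(β=1.2785) × two z-phases.
Half-angle: c=0.802543, s=0.596594. N=√(1·5040·2·720)=2693.993318
k: max(0,(-2)−(-3))=1 … min(4+(-2),4−(-3))=2
  k=1: (−1)^0·2693.9933/(720)·0.8025^7·0.5966^1 = +0.478655
  k=2: (−1)^1·2693.9933/(240)·0.8025^5·0.5966^3 = -0.793531
d^4_{-3,-2}(1.2785) = +0.478655 -0.793531 = -0.314876
Phases: e^{-i·(-3)·4.9202}=-0.583826+0.811879i, e^{-i·(-2)·3.5869}=+0.628934+0.777458i ⇒ D=+0.314369-0.017859i

Re=0.3144 Im=-0.0179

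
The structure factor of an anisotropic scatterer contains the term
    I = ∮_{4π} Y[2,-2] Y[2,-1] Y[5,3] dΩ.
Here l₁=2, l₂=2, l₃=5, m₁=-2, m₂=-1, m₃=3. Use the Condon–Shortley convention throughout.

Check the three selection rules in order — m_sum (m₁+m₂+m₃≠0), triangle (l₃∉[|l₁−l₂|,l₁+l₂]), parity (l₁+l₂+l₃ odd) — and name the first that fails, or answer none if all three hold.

azimuthal sum: -2 − 1 + 3 = 0  ✓
l₃ must lie in [0,4]; have l₃=5  ✗
L = 2 + 2 + 5 = 9 (odd)

triangle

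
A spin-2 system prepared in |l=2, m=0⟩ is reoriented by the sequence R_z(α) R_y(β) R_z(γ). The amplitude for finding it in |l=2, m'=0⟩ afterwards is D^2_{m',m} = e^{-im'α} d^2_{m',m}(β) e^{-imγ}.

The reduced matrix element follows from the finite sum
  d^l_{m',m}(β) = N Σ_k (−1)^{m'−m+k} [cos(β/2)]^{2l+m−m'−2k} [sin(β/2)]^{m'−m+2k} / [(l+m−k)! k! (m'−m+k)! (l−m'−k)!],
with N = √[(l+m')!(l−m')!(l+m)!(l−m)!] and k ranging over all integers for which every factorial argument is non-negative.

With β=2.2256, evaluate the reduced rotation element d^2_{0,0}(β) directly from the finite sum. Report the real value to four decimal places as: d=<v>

d=0.0563

d^2_{0,0}(β=2.2256) via the finite sum:
c=cos(2.225600/2)=0.442152, s=sin(2.225600/2)=0.896940; N=√[2·2·2·2]=4.000000
k: max(0,(0)−(0))=0 … min(2+(0),2−(0))=2
  k=0: (−1)^0·4.0000/(4)·0.4422^4·0.8969^0 = +0.038220
  k=1: (−1)^1·4.0000/(1)·0.4422^2·0.8969^2 = -0.629115
  k=2: (−1)^2·4.0000/(4)·0.4422^0·0.8969^4 = +0.647223
d^2_{0,0}(2.2256) = +0.038220 -0.629115 +0.647223 = +0.056328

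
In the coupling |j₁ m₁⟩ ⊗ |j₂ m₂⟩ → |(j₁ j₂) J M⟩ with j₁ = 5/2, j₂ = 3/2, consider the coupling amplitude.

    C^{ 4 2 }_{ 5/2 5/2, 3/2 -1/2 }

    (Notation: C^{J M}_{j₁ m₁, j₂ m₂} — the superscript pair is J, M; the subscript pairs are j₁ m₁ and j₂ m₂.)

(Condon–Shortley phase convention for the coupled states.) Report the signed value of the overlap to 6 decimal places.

triangle: 0!·5!·3!/9! = 720/362880
(j±m)!: 5!·0!·1!·2!·6!·2! = 345600
prefactor² = (2J+1)·Δ·N² = 43200/7
  k=0: +1/(0!·0!·0!·1!·5!·2!) = 1/240
Σ = 1/240  ⇒  CG² = 43200/7·(1/240)² = 3/28
CG = +√(3/28) = +0.327327

+0.327327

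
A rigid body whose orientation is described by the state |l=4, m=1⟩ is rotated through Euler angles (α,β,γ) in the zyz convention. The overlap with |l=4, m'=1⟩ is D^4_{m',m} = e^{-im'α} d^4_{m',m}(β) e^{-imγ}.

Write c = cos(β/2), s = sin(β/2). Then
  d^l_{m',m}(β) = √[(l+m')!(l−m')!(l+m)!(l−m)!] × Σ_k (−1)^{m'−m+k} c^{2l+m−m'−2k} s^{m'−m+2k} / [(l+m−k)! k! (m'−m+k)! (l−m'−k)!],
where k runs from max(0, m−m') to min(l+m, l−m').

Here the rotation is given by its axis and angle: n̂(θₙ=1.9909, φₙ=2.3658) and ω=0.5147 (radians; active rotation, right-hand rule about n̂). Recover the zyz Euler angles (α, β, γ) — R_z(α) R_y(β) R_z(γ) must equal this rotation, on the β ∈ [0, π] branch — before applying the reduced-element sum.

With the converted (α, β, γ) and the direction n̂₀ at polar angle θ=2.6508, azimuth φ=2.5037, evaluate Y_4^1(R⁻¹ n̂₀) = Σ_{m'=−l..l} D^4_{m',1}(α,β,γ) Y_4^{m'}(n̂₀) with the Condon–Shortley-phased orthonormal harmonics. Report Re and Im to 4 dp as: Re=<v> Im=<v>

Re=-0.1330 Im=0.3932

Axis–angle → zyz. n̂ = (sinθₙcosφₙ, sinθₙsinφₙ, cosθₙ) = (-0.651793, +0.639390, -0.407855), ω = 0.5147.
R = I cosω + sinω [n̂]ₓ + (1−cosω) n̂n̂ᵀ gives
  R = [+0.925482, +0.146782, +0.349197; -0.254770, +0.923407, +0.287074; -0.280313, -0.354647, +0.891992]
β = atan2(√(R₁₃²+R₂₃²), R₃₃) = 0.469063; α = atan2(R₂₃, R₁₃) mod 2π = 0.688071; γ = atan2(R₃₂, −R₃₁) mod 2π = 5.381249
Need the full column D^4_{m',1} for m'=−4..4 at α=0.6881, β=0.4691, γ=5.3812.
cos(β/2)=0.972623, sin(β/2)=0.232387
d^4_{-4,1}: single k=5 term ⇒ +0.004667;  D = -0.004067-0.002289i
d^4_{-3,1}: k∈[4..5] ⇒ +0.034526 -0.001183 = +0.033344;  D = -0.032832+0.005820i
d^4_{-2,1}: k∈[3..5] ⇒ +0.154481 -0.013228 +0.000151 = +0.141404;  D = -0.091880+0.107486i
d^4_{-1,1}: k∈[2..5] ⇒ +0.457186 -0.078298 +0.002235 -0.000009 = +0.381115;  D = -0.007321+0.381045i
d^4_{0,1}: k∈[1..4] ⇒ +0.855737 -0.293108 +0.016733 -0.000159 = +0.579202;  D = +0.359159+0.454401i
d^4_{1,1}: k∈[0..3] ⇒ +0.800861 -0.685780 +0.078298 -0.001490 = +0.191890;  D = +0.187518+0.040726i
d^4_{2,1}: k∈[0..2] ⇒ -0.811823 +0.231722 -0.008819 = -0.588920;  D = -0.523936+0.268920i
d^4_{3,1}: k∈[0..1] ⇒ +0.362881 -0.034526 = +0.328354;  D = +0.130439-0.301334i
d^4_{4,1}: single k=0 term ⇒ -0.081744;  D = +0.022555+0.078571i
Y_4^{m'}(θ=2.6508,φ=2.5037) and Σ D·Y over m':
  (-0.0041-0.0023i)·(-0.0181+0.0122i)  (-0.0328+0.0058i)·(-0.0389+0.1089i)  (-0.0919+0.1075i)·(+0.0960+0.3161i)  (-0.0073+0.3810i)·(+0.3863+0.2863i)  (+0.3592+0.4544i)·(+0.0890+0.0000i)  (+0.1875+0.0407i)·(-0.3863+0.2863i)  (-0.5239+0.2689i)·(+0.0960-0.3161i)  (+0.1304-0.3013i)·(+0.0389+0.1089i)  (+0.0226+0.0786i)·(-0.0181-0.0122i)
Y_4^1(R⁻¹ n̂) = -0.133023+0.393176i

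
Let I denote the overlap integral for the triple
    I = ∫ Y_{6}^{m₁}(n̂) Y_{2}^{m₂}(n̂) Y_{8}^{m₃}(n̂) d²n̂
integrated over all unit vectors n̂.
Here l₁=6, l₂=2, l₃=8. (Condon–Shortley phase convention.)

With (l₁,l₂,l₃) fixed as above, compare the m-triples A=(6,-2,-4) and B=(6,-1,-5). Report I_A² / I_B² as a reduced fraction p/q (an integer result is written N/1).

Shared (l₁,l₂,l₃)=(6,2,8): N and (l;000)² cancel in I_A²/I_B².
A: Δ = 0!·12!·4!/17! = 1/30940; Racah Σ t=0..0: t=0:+1/11496038400 = 1/11496038400; ⇒ 3j(6 2 8; 6 -2 -4)² = 1/30940, sgn +1
B: Δ = 0!·12!·4!/17! = 1/30940; Racah Σ t=0..0: t=0:+1/2874009600 = 1/2874009600; ⇒ 3j(6 2 8; 6 -1 -5)² = 1/2380, sgn -1
I_A²/I_B² = (1/30940)/(1/2380) = 1/13

1/13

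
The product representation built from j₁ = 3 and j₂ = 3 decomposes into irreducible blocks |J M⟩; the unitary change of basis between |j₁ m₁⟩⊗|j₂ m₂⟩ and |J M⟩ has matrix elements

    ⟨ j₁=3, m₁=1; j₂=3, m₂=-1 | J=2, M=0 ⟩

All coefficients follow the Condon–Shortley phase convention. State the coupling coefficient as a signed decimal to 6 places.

−√(3/28) ≈ -0.327327

j₁+j₂−J=4  J+j₁−j₂=2  J−j₁+j₂=2  j₁+j₂+J+1=9
(j₁±m₁, j₂±m₂, J±M) = (4,2,2,4,2,2)
P² = 256/21
sum k=0..2:
  [0] +1/96 = 1/96
  [1] −1/6 = -1/6
  [2] +1/16 = 1/16
S = -3/32
C² = P²·S² = 3/28 ; C = -0.327327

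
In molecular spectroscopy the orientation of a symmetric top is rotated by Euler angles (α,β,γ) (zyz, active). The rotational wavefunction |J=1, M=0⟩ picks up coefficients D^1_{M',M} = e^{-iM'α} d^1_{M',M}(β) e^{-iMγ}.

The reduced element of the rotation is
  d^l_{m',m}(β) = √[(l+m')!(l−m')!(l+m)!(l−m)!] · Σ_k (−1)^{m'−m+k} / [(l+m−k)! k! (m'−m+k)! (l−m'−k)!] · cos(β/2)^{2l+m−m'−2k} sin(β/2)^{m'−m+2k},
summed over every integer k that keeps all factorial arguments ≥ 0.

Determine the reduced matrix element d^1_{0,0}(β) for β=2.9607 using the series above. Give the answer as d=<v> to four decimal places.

d=-0.9837

d^1_{0,0}(β=2.9607) via the finite sum:
Half-angle: c=0.090323, s=0.995913. N=√(1·1·1·1)=1.000000
k: max(0,(0)−(0))=0 … min(1+(0),1−(0))=1
  k=0: (−1)^0·1.0000/(1)·0.0903^2·0.9959^0 = +0.008158
  k=1: (−1)^1·1.0000/(1)·0.0903^0·0.9959^2 = -0.991842
d^1_{0,0}(2.9607) = +0.008158 -0.991842 = -0.983683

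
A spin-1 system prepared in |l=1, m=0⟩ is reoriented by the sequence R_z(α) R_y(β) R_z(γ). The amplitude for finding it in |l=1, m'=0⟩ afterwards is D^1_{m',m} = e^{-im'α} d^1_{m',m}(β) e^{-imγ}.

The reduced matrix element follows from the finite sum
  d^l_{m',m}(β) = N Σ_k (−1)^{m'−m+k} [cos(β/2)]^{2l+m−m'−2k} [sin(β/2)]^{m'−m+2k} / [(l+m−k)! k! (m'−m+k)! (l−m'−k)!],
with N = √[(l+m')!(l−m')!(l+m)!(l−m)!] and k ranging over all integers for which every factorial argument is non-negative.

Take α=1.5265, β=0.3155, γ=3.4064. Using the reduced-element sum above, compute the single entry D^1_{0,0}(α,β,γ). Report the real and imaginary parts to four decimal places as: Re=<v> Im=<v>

D^1_{0,0}(1.5265,0.3155,3.4064) = e^{-i·0·1.5265}·d^1_{0,0}(0.3155)·e^{-i·0·3.4064}. Compute d first:
c=cos(0.315500/2)=0.987583, s=sin(0.315500/2)=0.157097; N=√[1·1·1·1]=1.000000
k: max(0,(0)−(0))=0 … min(1+(0),1−(0))=1
  k=0: (−1)^0·1.0000/(1)·0.9876^2·0.1571^0 = +0.975321
  k=1: (−1)^1·1.0000/(1)·0.9876^0·0.1571^2 = -0.024679
d^1_{0,0}(0.3155) = +0.975321 -0.024679 = +0.950641
Phases: e^{-i·(0)·1.5265}=+1.000000+0.000000i, e^{-i·(0)·3.4064}=+1.000000+0.000000i ⇒ D=+0.950641+0.000000i

Re=0.9506 Im=0.0000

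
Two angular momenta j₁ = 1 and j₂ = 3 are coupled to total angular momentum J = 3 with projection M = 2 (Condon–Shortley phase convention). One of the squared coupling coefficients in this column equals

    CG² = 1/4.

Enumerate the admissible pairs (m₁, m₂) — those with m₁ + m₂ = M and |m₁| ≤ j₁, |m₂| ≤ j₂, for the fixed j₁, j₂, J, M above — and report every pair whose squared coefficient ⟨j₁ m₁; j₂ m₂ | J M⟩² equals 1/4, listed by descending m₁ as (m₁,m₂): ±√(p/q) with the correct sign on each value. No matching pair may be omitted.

(-1,3): −√(1/4)

Admissible pairs with m₁+m₂ = M = 2: (-1,3), (0,2), (1,1)
  (m₁,m₂)=(1,1): CG² = 5/12, CG = +√(5/12)
  (m₁,m₂)=(0,2): CG² = 1/3, CG = −√(1/3)
  (m₁,m₂)=(-1,3): CG² = 1/4, CG = −√(1/4)   ← matches the target
Pairs with CG² = 1/4: (-1,3): −√(1/4)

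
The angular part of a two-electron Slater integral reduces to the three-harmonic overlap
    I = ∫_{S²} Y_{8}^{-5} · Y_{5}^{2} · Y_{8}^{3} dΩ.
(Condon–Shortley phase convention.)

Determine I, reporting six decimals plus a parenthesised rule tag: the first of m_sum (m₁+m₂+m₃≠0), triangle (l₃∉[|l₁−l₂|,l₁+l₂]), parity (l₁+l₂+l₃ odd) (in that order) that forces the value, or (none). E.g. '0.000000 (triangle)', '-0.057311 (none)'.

0.000000 (parity)

l₁+l₂+l₃=21 is odd: 3j(l;000)=0 ⇒ I=0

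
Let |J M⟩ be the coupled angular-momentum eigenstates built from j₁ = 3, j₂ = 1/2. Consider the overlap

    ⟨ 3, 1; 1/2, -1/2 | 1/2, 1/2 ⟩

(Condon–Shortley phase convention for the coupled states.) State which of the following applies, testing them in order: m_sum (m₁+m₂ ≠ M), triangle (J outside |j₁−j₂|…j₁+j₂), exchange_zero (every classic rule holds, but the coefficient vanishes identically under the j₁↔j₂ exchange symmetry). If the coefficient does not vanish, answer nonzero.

triangle

m-sum: m₁+m₂ = 1+(-1/2) = 1/2, M = 1/2  ✓
triangle: need |j₁−j₂| ≤ J ≤ j₁+j₂, i.e. J ∈ [5/2, 7/2]; J = 1/2 is outside ✗ ⇒ coefficient is 0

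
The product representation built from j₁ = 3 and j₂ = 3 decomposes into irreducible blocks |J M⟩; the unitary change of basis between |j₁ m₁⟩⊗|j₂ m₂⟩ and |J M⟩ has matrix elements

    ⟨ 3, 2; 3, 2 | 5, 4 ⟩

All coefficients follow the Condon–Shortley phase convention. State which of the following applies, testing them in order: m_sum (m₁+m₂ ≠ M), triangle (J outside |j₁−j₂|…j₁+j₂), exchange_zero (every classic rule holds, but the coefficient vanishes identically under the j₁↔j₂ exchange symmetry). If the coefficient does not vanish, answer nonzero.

exchange_zero

m-sum: m₁+m₂ = 2+2 = 4, M = 4  ✓
triangle: |j₁−j₂| = 0 ≤ J = 5 ≤ j₁+j₂ = 6  ✓
exchange: j₁=j₂ and m₁=m₂, and (−1)^(j₁+j₂−J) = (−1)^1 = −1 forces ⟨j₁m₁;j₂m₂|JM⟩ = −⟨j₂m₂;j₁m₁|JM⟩ = −⟨j₁m₁;j₂m₂|JM⟩ ⇒ the coefficient vanishes identically
Racah sum check: Σ_k collapses to 0 ⇒ CG = 0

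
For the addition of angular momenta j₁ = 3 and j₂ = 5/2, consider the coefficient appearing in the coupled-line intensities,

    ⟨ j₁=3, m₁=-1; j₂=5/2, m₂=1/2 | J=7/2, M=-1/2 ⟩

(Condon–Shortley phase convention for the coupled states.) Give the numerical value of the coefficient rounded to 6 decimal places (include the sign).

triangle: 2!*4!*3!/10! = 288/3628800
(j±m)!: 2!*4!*3!*2!*3!*4! = 82944
prefactor² = (2J+1)*Δ*N² = 9216/175
  k=0: +1/(0!*2!*4!*3!*0!*0!) = 1/288
  k=1: −1/(1!*1!*3!*2!*1!*1!) = -1/12
  k=2: +1/(2!*0!*2!*1!*2!*2!) = 1/16
Σ = -5/288  ⇒  CG² = 9216/175*(-5/288)² = 1/63
CG = −√(1/63) = -0.125988

−√(1/63) ≈ -0.125988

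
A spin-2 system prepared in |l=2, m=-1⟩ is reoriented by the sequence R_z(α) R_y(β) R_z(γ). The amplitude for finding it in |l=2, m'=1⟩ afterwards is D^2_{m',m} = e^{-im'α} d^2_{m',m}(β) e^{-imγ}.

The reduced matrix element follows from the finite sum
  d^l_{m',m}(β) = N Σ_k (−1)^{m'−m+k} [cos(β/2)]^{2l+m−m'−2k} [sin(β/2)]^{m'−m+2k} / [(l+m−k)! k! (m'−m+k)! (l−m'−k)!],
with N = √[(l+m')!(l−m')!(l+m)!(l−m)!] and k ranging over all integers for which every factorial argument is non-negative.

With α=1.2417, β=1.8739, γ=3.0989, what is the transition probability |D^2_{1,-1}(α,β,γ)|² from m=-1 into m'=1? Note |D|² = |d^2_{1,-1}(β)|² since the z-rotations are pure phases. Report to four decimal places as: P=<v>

P=0.0685

First d^2_{1,-1}(β=1.8739), then the phase factors e^{-i(1)α} and e^{-i(-1)γ}:
c=cos(1.873900/2)=0.592248, s=sin(1.873900/2)=0.805755; N=√[6·1·1·6]=6.000000
k∈{0,1} keeps every argument non-negative
  k=0: (−1)^2·6.0000/(2)·0.5922^2·0.8058^2 = +0.683181
  k=1: (−1)^3·6.0000/(6)·0.5922^0·0.8058^4 = -0.421515
d^2_{1,-1}(1.8739) = +0.683181 -0.421515 = +0.261665
|D^2_{1,-1}|² = |d^2_{1,-1}(β)|² = (+0.261665)² = 0.068469 (the z-rotation phases have unit modulus)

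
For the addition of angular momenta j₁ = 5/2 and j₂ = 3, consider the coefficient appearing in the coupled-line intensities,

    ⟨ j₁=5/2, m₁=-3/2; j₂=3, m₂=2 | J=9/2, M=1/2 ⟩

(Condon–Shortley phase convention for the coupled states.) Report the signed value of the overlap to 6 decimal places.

√[10·1!4!5!/11! · 1!4!5!1!5!4!] = √(460800/77)
  +(−1)^0/∏(0,1,4,5,0,0)! = 1/2880  (running 1/2880)
  +(−1)^1/∏(1,0,3,4,1,1)! = -1/144  (running -19/2880)
⟨..|..⟩ = √(460800/77)·(-19/2880) = -0.510355

−√(361/1386) ≈ -0.510355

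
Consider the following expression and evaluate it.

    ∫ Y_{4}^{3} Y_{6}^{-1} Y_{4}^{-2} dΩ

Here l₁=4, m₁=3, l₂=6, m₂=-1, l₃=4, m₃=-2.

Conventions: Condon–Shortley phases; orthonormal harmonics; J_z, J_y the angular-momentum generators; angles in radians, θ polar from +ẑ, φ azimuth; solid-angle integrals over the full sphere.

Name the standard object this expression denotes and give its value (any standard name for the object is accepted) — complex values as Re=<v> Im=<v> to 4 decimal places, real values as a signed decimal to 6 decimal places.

Gaunt coefficient, +0.160153

This is a Gaunt coefficient — the integral of a triple product of spherical harmonics over the sphere.
Rules hold: Σm=0, L=14 even, 2≤4≤10.
N = 9·13·9 = 1053
Δ = 6!·2!·6!/15! = 1/1261260
Racah Σ t=2..4: t=2:+1/4608 t=3:−1/1296 t=4:+1/4608 = -7/20736
⇒ 3j(4 6 4; 0 0 0)² = 20/1287, sgn -1
Racah Σ t=0..1: t=0:+1/86400 t=1:−1/11520 = -13/172800
⇒ 3j(4 6 4; 3 -1 -2)² = 13/660, sgn -1
4πI² = N·(3j₀)²·(3jₘ)² = 39/121
I = +1·√(0.322314/4π) = 0.16015286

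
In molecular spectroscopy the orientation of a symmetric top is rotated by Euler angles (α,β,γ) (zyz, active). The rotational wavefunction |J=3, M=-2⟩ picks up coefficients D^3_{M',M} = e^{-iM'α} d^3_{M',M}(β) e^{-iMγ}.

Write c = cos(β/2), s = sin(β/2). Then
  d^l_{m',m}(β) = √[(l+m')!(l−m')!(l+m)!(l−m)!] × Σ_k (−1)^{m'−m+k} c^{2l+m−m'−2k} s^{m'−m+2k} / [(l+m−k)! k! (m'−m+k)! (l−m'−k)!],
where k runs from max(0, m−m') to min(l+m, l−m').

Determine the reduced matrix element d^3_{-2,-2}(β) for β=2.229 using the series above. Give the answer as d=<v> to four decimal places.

d^3_{-2,-2}(β=2.2290) via the finite sum:
With c≡cos(β/2)=0.440626 and s≡sin(β/2)=0.897691, N=[1·120·1·120]^{1/2}=120.000000
The bounds max(0,m−m')=0 and min(l+m,l−m')=1 give 2 terms
  k=0: (−1)^0·120.0000/(120)·0.4406^6·0.8977^0 = +0.007319
  k=1: (−1)^1·120.0000/(24)·0.4406^4·0.8977^2 = -0.151882
d^3_{-2,-2}(2.2290) = +0.007319 -0.151882 = -0.144563

d=-0.1446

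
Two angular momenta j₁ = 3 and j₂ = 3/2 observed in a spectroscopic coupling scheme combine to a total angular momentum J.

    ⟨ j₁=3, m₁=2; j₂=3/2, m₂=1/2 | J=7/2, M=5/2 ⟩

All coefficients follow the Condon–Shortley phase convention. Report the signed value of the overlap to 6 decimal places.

+0.377964

triangle: 1!×5!×2!/9! = 240/362880
(j±m)!: 5!×1!×2!×1!×6!×1! = 172800
prefactor² = (2J+1)×Δ×N² = 6400/7
  k=0: +1/(0!×1!×1!×2!×4!×0!) = 1/48
  k=1: −1/(1!×0!×0!×1!×5!×1!) = -1/120
Σ = 1/80  ⇒  CG² = 6400/7×(1/80)² = 1/7
CG = +√(1/7) = +0.377964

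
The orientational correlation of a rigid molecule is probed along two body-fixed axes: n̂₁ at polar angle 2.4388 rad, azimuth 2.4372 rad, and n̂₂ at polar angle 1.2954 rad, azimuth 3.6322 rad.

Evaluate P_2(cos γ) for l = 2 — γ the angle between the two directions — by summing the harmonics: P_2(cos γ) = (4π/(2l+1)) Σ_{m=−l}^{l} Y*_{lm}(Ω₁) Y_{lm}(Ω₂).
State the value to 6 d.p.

Term-by-term m-sum for l=2 (normalisation 4π/5 = 2.513274):
  [-2]  conj(Y_{2,-2})(Ω₁) = (0.026030, -0.159260) ; Y_{2,-2}(Ω₂) = (0.198892, -0.297320) ; Δ = (-0.042174, -0.039415)
  [-1]  conj(Y_{2,-1})(Ω₁) = (0.290335, -0.246734) ; Y_{2,-1}(Ω₂) = (-0.178316, 0.095251) ; Δ = (-0.028270, 0.071651)
  [+0]  conj(Y_{2,0})(Ω₁) = (0.235500, -0.000000) ; Y_{2,0}(Ω₂) = (-0.245427, 0.000000) ; Δ = (-0.057798, 0.000000)
  [+1]  conj(Y_{2,1})(Ω₁) = (-0.290335, -0.246734) ; Y_{2,1}(Ω₂) = (0.178316, 0.095251) ; Δ = (-0.028270, -0.071651)
  [+2]  conj(Y_{2,2})(Ω₁) = (0.026030, 0.159260) ; Y_{2,2}(Ω₂) = (0.198892, 0.297320) ; Δ = (-0.042174, 0.039415)
Σ over m = (-0.198686, 0.000000); ×(4π/5) → (-0.499352, 0.000000). Real part: -0.499352

-0.499352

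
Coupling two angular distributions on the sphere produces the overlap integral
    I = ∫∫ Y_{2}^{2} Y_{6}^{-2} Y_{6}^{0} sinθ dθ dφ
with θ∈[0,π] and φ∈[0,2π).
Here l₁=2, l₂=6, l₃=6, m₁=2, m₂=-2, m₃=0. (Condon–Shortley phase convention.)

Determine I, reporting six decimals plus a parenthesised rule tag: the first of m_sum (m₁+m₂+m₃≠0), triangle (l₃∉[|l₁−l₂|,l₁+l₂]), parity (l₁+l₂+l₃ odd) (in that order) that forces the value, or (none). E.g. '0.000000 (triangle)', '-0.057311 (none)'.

-0.191909 (none)

m-sum 0 ✓  L=14 even ✓  4≤6≤8 ✓
Π(2lᵢ+1) = 5×13×13 = 845
triangle coeff Δ(2,6,6) = 1/90090
Σ_t [0,2]: t=0:+1/69120 t=1:−1/14400 t=2:+1/69120 = -7/172800
(3j)²=14/715 [(2 6 6; 0 0 0)], sign=-1
Σ_t [0,0]: t=0:+1/69120 = 1/69120
(3j)²=4/143 [(2 6 6; 2 -2 0)], sign=+1
⇒ 4πI² = 56/121
I = (-1)√(56/121/(4π)) = -0.19190947
No selection rule forces the value: the integral is nonzero (none).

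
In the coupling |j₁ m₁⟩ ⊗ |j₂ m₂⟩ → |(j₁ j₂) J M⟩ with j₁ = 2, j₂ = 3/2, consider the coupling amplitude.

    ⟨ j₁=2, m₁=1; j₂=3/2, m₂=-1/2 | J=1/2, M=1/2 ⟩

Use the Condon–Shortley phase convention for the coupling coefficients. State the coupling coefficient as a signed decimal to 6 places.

j₁+j₂−J=3  J+j₁−j₂=1  J−j₁+j₂=0  j₁+j₂+J+1=5
(j₁±m₁, j₂±m₂, J±M) = (3,1,1,2,1,0)
P² = 6/5
sum k=1..1:
  [1] −1/2 = -1/2
S = -1/2
C² = P²·S² = 3/10 ; C = -0.547723

−√(3/10) = -0.547723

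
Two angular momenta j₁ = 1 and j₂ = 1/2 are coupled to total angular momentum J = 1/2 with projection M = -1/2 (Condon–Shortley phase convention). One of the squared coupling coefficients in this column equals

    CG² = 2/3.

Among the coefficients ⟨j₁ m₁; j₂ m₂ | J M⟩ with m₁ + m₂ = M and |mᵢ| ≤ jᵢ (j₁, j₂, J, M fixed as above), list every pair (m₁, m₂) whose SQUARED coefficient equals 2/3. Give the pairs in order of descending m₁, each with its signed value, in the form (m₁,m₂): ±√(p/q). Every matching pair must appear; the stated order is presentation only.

Admissible pairs with m₁+m₂ = M = -1/2: (-1,1/2), (0,-1/2)
  (m₁,m₂)=(0,-1/2): CG² = 1/3, CG = +√(1/3)
  (m₁,m₂)=(-1,1/2): CG² = 2/3, CG = −√(2/3)   ← matches the target
Pairs with CG² = 2/3: (-1,1/2): −√(2/3)

(-1,1/2): −√(2/3)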